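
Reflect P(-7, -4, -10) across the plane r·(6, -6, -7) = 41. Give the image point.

With n = (6, -6, -7), the signed offset is (n·P − 41)/|n|² = 11/121 = 1/11.
P' = P − 2t·n = (-7, -4, -10) − (2/11)·(6, -6, -7) = (-89/11, -32/11, -96/11).

(-89/11, -32/11, -96/11)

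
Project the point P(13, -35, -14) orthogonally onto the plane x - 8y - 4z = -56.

(8, 5, 6)

n = (1, -8, -4), |n|² = 81, and n·P − (-56) = 405.
t = 405/81 = 5, so the foot is P − t·n = (13, -35, -14) − 5·(1, -8, -4) = (8, 5, 6).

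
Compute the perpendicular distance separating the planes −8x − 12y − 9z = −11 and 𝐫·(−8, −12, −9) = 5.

16/17

With common normal n = (−8, −12, −9) (|n| = 17), the distance is |(-11) − 5|/|n| = 16/17.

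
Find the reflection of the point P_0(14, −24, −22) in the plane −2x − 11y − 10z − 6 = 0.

(22, 20, 18)

n = (−2, −11, −10), |n|² = 225, n·P_0 − 6 = 450, so t = 450/225 = 2.
Foot F = P_0 − 2·n = (18, −2, −2); the reflection is 2F − P_0 = (22, 20, 18).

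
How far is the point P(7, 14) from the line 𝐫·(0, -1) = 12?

The normal to the line is n = (0, -1) with |n| = 1.
|n·P − 12| = |-14 − 12| = 26, so the distance is 26/1 = 26.

26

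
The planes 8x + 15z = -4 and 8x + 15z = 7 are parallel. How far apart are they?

Both planes have normal n = (8, 0, 15), |n| = 17. Any point on the first plane is at distance |7 − (-4)|/|n| = 11/17 from the second.

11/17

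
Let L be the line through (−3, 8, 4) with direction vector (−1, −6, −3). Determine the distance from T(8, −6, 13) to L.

4√22

Direction vector d = (−1, −6, −3).
AP = (11, −14, 9); AP·d = 46, |AP|² = 398, |d|² = 46.
distance² = |AP|² − (AP·d)²/|d|² = 398 − 2116/46 = 352, so the distance is 4√22.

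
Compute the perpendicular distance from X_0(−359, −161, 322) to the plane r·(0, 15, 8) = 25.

8

Normal vector n = (0, 15, 8), and n·(−359, −161, 322) − 25 = 136.
|n| = √(0 + 225 + 64) = 17, so the distance is |136|/17 = 8.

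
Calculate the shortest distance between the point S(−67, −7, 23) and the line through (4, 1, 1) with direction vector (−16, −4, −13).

15√17

Direction vector d = (−16, −4, −13).
AP = (−71, −8, 22), and AP × d = (192, −1275, 156).
|AP × d|² = 1686825 and |d|² = 441, so the distance is √(1686825/441) = √3825 = 15√17.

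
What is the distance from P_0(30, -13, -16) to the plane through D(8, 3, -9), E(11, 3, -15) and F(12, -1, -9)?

5/3

DE = (3, 0, -6) and DF = (4, -4, 0), so a normal is n = DE × DF = (-24, -24, -12).
Then n·(30, -13, -16) - (-156) = -60.
|n| = √(576 + 576 + 144) = 36, so the distance is |-60|/36 = 5/3.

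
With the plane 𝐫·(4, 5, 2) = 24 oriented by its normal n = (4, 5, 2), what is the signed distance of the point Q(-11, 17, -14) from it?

n·Q − 24 = -11.
|n| = 3√5, so the signed distance is -11√5/15.

-11√5/15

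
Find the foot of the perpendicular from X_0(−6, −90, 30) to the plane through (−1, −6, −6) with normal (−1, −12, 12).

The perpendicular from X_0 has direction n = (−1, −12, 12): r = (−6, −90, 30) + t(−1, −12, 12).
Substitute into the plane: n·(X_0 + tn) = 1 gives 1446 + 289t = 1, so t = -5.
Foot = (−6, −90, 30) + (-5)·(−1, −12, 12) = (−1, −30, −30).

(-1, -30, -30)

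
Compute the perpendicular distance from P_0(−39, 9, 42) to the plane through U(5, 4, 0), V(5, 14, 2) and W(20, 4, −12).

29/√42

UV = (0, 10, 2) and UW = (15, 0, −12), so a normal is n = UV × UW = (−120, 30, −150).
Then n·(−39, 9, 42) − (−480) = −870.
|n| = √(14400 + 900 + 22500) = 30√42, so the distance is |-870|/(30√42) = 29√42/42.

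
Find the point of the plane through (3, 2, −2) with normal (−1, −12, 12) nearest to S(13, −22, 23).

The perpendicular from S has direction n = (−1, −12, 12): r = (13, −22, 23) + t(−1, −12, 12).
Substitute into the plane: n·(S + tn) = -51 gives 527 + 289t = -51, so t = -2.
Foot = (13, −22, 23) + (-2)·(−1, −12, 12) = (15, 2, −1).

(15, 2, -1)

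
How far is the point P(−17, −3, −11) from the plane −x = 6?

Normal vector n = (−1, 0, 0), and n·(−17, −3, −11) − 6 = 11.
|n| = √(1 + 0 + 0) = 1, so the distance is |11|/1 = 11.

11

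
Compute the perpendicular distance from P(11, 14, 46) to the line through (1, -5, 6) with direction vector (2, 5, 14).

Direction vector d = (2, 5, 14).
AP = (10, 19, 40), and AP × d = (66, -60, 12).
|AP × d|² = 8100 and |d|² = 225, so the distance is √(8100/225) = √36 = 6.

6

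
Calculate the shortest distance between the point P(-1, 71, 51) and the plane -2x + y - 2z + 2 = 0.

9

Normal vector n = (-2, 1, -2), and n·(-1, 71, 51) - (-2) = -27.
|n| = √(4 + 1 + 4) = 3, so the distance is |-27|/3 = 9.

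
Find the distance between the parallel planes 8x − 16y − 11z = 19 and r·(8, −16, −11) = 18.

1/21

With common normal n = (8, −16, −11) (|n| = 21), the distance is |19 − 18|/|n| = 1/21.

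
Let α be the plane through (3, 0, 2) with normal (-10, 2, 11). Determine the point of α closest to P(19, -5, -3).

(9, -3, 8)

n = (-10, 2, 11), |n|² = 225, and n·P − (-8) = -225.
t = -225/225 = -1, so the foot is P − t·n = (19, -5, -3) − (-1)·(-10, 2, 11) = (9, -3, 8).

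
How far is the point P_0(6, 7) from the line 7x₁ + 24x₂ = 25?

d = |7·6 + 24·7 − 25| / √(49 + 576) = |185|/25 = 37/5.

37/5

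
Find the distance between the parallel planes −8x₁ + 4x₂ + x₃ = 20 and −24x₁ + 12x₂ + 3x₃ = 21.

Divide the second equation by 3 to match normals: −8x₁ + 4x₂ + x₃ = 7.
Both planes have normal n = (−8, 4, 1), |n| = 9. Any point on the first plane is at distance |7 − 20|/|n| = 13/9 from the second.

13/9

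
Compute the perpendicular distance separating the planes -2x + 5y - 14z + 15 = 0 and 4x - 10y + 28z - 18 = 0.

2/5

Divide the second equation by -2 to match normals: -2x + 5y - 14z = -9.
Both planes have normal n = (-2, 5, -14), |n| = 15. Any point on the first plane is at distance |(-9) − (-15)|/|n| = 6/15 = 2/5 from the second.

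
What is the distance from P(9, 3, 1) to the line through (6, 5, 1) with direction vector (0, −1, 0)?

Direction vector d = (0, −1, 0).
AP = (3, −2, 0), and AP × d = (0, 0, −3).
|AP × d|² = 9 and |d|² = 1, so the distance is √9 = 3.

3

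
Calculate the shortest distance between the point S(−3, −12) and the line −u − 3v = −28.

d = |(-1)·(-3) + (-3)·(-12) − (-28)| / √(1 + 9) = |67|/√10 = 67√10/10.

67√10/10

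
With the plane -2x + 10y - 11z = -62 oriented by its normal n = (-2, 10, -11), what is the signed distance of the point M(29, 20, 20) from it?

-16/15

n·M − (-62) = -16.
|n| = 15, so the signed distance is -16/15.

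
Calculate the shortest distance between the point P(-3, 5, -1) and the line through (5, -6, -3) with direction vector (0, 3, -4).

2√41

Direction vector d = (0, 3, -4).
AP = (-8, 11, 2), and AP × d = (-50, -32, -24).
|AP × d|² = 4100 and |d|² = 25, so the distance is √(4100/25) = √164 = 2√41.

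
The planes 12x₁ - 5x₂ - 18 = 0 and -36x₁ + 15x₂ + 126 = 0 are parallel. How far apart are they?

24/13

Divide the second equation by -3 to match normals: 12x₁ - 5x₂ = 42.
Both planes have normal n = (12, -5, 0), |n| = 13. Any point on the first plane is at distance |42 − 18|/|n| = 24/13 from the second.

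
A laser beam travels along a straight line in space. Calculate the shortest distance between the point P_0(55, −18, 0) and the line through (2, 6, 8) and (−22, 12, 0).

√745

A direction vector is d = (−24, 6, −8).
AP = (53, −24, −8); AP·d = -1352, |AP|² = 3449, |d|² = 676.
distance² = |AP|² − (AP·d)²/|d|² = 3449 − 1827904/676 = 745, so the distance is √745.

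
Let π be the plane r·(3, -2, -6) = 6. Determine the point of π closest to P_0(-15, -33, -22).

The perpendicular from P_0 has direction n = (3, -2, -6): r = (-15, -33, -22) + λ(3, -2, -6).
Substitute into the plane: n·(P_0 + λn) = 6 gives 153 + 49λ = 6, so λ = -3.
Foot = (-15, -33, -22) + (-3)·(3, -2, -6) = (-24, -27, -4).

(-24, -27, -4)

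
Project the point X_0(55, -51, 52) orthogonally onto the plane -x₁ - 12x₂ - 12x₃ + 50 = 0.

(934/17, -879/17, 872/17)

n = (-1, -12, -12), |n|² = 289, and n·X_0 − (-50) = -17.
t = -17/289 = -1/17, so the foot is X_0 − t·n = (55, -51, 52) − (-1/17)·(-1, -12, -12) = (934/17, -879/17, 872/17).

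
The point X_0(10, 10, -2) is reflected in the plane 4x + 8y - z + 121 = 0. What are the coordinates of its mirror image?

(-14, -38, 4)

With n = (4, 8, -1), the signed offset is (n·X_0 − (-121))/|n|² = 243/81 = 3.
X_0' = X_0 − 2t·n = (10, 10, -2) − 6·(4, 8, -1) = (-14, -38, 4).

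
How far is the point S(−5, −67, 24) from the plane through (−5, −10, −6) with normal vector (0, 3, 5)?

21√34/34

The plane has equation n·(r − (−5, −10, −6)) = 0, i.e. n·r = -60.
d = |3·(-67) + 5·24 − (-60)| / √(0 + 9 + 25) = |-21| / √34 = 21√34/34.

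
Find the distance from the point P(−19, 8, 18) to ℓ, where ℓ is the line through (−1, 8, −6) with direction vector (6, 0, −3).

Direction vector d = (6, 0, −3).
AP = (−18, 0, 24), and AP × d = (0, 90, 0).
|AP × d|² = 8100 and |d|² = 45, so the distance is √(8100/45) = √180 = 6√5.

6√5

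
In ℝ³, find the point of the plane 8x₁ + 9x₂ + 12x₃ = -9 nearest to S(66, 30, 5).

The perpendicular from S has direction n = (8, 9, 12): r = (66, 30, 5) + μ(8, 9, 12).
Substitute into the plane: n·(S + μn) = -9 gives 858 + 289μ = -9, so μ = -3.
Foot = (66, 30, 5) + (-3)·(8, 9, 12) = (42, 3, -31).

(42, 3, -31)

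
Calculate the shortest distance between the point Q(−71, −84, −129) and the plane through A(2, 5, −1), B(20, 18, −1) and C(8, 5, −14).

5

AB = (18, 13, 0) and AC = (6, 0, −13), so a normal is n = AB × AC = (−169, 234, −78).
Then n·(−71, −84, −129) − 910 = 1495.
|n| = √(28561 + 54756 + 6084) = 299, so the distance is |1495|/299 = 5.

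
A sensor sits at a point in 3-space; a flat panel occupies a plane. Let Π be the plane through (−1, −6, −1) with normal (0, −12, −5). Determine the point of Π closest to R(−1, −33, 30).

(-1, -21, 35)

n = (0, −12, −5), |n|² = 169, and n·R − 77 = 169.
t = 169/169 = 1, so the foot is R − t·n = (−1, −33, 30) − 1·(0, −12, −5) = (−1, −21, 35).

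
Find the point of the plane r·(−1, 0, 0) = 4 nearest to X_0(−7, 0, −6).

n = (−1, 0, 0), |n|² = 1, and n·X_0 − 4 = 3.
t = 3/1 = 3, so the foot is X_0 − t·n = (−7, 0, −6) − 3·(−1, 0, 0) = (−4, 0, −6).

(-4, 0, -6)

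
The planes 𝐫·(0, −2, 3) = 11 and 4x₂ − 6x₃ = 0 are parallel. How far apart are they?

Divide the second equation by -2 to match normals: −2x₂ + 3x₃ = 0.
With common normal n = (0, −2, 3) (|n| = √13), the distance is |11 − 0|/|n| = 11/√13 = 11√13/13.

11√13/13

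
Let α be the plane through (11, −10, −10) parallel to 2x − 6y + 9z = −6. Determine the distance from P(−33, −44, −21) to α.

17/11

Parallel planes share the normal n = (2, −6, 9); since (11, −10, −10) lies on the plane, its equation is 2x − 6y + 9z = -8.
Then n·(−33, −44, −21) − (−8) = 17.
|n| = √(4 + 36 + 81) = 11, so the distance is |17|/11 = 17/11.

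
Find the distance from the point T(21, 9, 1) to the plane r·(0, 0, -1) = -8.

7

d = |(-1)·1 − (-8)| / √(0 + 0 + 1) = |7| / 1 = 7.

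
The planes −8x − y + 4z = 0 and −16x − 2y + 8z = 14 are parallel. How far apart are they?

7/9

Divide the second equation by 2 to match normals: −8x − y + 4z = 7.
With common normal n = (−8, −1, 4) (|n| = 9), the distance is |0 − 7|/|n| = 7/9.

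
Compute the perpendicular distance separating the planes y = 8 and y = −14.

With common normal n = (0, 1, 0) (|n| = 1), the distance is |8 − (-14)|/|n| = 22/1 = 22.

22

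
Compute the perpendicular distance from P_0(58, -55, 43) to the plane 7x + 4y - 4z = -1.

n = (7, 4, -4); n·P − (-1) = 15; |n| = 9; distance = 15/9 = 5/3.

5/3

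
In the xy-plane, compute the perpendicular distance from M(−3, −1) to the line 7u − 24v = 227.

224/25

d = |7·(-3) + (-24)·(-1) − 227| / √(49 + 576) = |-224|/25 = 224/25.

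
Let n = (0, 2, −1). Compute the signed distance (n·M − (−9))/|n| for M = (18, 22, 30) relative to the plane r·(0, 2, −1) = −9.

n·M − (-9) = 23.
|n| = √5, so the signed distance is 23√5/5.

23√5/5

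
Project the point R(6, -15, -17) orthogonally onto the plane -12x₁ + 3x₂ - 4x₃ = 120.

(-6, -12, -21)

The perpendicular from R has direction n = (-12, 3, -4): r = (6, -15, -17) + t(-12, 3, -4).
Substitute into the plane: n·(R + tn) = 120 gives -49 + 169t = 120, so t = 1.
Foot = (6, -15, -17) + 1·(-12, 3, -4) = (-6, -12, -21).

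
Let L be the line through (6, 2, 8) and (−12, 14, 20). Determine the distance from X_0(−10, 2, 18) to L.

A direction vector is d = (−18, 12, 12).
AP = (−16, 0, 10); AP·d = 408, |AP|² = 356, |d|² = 612.
distance² = |AP|² − (AP·d)²/|d|² = 356 − 166464/612 = 84, so the distance is 2√21.

2√21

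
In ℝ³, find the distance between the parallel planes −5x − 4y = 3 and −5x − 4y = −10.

13/√41

Both planes have normal n = (−5, −4, 0), |n| = √41. Any point on the first plane is at distance |(-10) − 3|/|n| = 13/√41 from the second.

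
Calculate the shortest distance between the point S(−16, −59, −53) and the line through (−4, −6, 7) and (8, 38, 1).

3√493

A direction vector is d = (12, 44, −6).
AP = (−12, −53, −60); AP·d = -2116, |AP|² = 6553, |d|² = 2116.
distance² = |AP|² − (AP·d)²/|d|² = 6553 − 4477456/2116 = 4437, so the distance is 3√493.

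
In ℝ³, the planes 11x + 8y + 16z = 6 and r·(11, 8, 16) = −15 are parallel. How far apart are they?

1

Both planes have normal n = (11, 8, 16), |n| = 21. Any point on the first plane is at distance |(-15) − 6|/|n| = 21/21 = 1 from the second.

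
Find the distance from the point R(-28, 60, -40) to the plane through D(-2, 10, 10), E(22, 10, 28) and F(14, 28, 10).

2

DE = (24, 0, 18) and DF = (16, 18, 0), so a normal is n = DE × DF = (-324, 288, 432).
Then n·(-28, 60, -40) - 7848 = 1224.
|n| = √(104976 + 82944 + 186624) = 612, so the distance is |1224|/612 = 2.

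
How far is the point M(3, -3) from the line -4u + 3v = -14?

d = |(-4)·3 + 3·(-3) − (-14)| / √(16 + 9) = |-7|/5 = 7/5.

7/5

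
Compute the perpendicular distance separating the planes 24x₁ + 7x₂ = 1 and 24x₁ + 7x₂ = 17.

With common normal n = (24, 7, 0) (|n| = 25), the distance is |1 − 17|/|n| = 16/25.

16/25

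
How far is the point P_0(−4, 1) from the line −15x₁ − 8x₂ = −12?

d = |(-15)·(-4) + (-8)·1 − (-12)| / √(225 + 64) = |64|/17 = 64/17.

64/17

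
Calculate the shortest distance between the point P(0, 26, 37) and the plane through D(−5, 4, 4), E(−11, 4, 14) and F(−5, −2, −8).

DE = (−6, 0, 10) and DF = (0, −6, −12), so a normal is n = DE × DF = (60, −72, 36).
n = (60, −72, 36); n·P − (-444) = -96; |n| = 12√70; distance = 96/(12√70) = 8/√70.

4√70/35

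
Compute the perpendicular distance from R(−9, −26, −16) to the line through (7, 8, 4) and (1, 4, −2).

2√101

A direction vector is d = (−6, −4, −6).
AP = (−16, −34, −20), and AP × d = (124, 24, −140).
|AP × d|² = 35552 and |d|² = 88, so the distance is √(35552/88) = √404 = 2√101.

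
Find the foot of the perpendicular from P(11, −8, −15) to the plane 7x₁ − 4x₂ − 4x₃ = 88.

(4, -4, -11)

The perpendicular from P has direction n = (7, −4, −4): r = (11, −8, −15) + λ(7, −4, −4).
Substitute into the plane: n·(P + λn) = 88 gives 169 + 81λ = 88, so λ = -1.
Foot = (11, −8, −15) + (-1)·(7, −4, −4) = (4, −4, −11).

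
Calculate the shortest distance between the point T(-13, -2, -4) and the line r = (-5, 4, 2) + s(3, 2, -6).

Direction vector d = (3, 2, -6).
AP = (-8, -6, -6); AP·d = 0, |AP|² = 136, |d|² = 49.
distance² = |AP|² − (AP·d)²/|d|² = 136 − 0/49 = 136, so the distance is 2√34.

2√34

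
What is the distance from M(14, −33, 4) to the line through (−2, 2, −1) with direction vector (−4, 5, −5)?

Direction vector d = (−4, 5, −5).
AP = (16, −35, 5), and AP × d = (150, 60, −60).
|AP × d|² = 29700 and |d|² = 66, so the distance is √(29700/66) = √450 = 15√2.

15√2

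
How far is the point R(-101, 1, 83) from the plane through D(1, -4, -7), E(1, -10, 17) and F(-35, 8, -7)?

DE = (0, -6, 24) and DF = (-36, 12, 0), so a normal is n = DE × DF = (-288, -864, -216).
Then n·(-101, 1, 83) - 4680 = 5616.
|n| = √(82944 + 746496 + 46656) = 936, so the distance is |5616|/936 = 6.

6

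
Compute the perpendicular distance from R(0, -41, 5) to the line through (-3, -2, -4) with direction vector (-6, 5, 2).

3√114

Direction vector d = (-6, 5, 2).
AP = (3, -39, 9); AP·d = -195, |AP|² = 1611, |d|² = 65.
distance² = |AP|² − (AP·d)²/|d|² = 1611 − 38025/65 = 1026, so the distance is 3√114.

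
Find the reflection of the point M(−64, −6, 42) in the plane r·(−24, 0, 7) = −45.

With n = (−24, 0, 7), the signed offset is (n·M − (-45))/|n|² = 1875/625 = 3.
M' = M − 2t·n = (−64, −6, 42) − 6·(−24, 0, 7) = (80, −6, 0).

(80, -6, 0)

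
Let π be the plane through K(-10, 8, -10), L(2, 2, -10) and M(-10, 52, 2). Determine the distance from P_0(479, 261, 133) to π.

7

KL = (12, -6, 0) and KM = (0, 44, 12), so a normal is n = KL × KM = (-72, -144, 528).
Then n·(479, 261, 133) - (-5712) = 3864.
|n| = √(5184 + 20736 + 278784) = 552, so the distance is |3864|/552 = 7.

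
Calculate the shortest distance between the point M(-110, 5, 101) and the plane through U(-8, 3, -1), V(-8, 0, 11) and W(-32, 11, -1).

6

UV = (0, -3, 12) and UW = (-24, 8, 0), so a normal is n = UV × UW = (-96, -288, -72).
Then n·(-110, 5, 101) - (-24) = 1872.
|n| = √(9216 + 82944 + 5184) = 312, so the distance is |1872|/312 = 6.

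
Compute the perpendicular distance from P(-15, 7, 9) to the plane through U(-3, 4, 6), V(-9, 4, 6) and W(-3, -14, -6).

UV = (-6, 0, 0) and UW = (0, -18, -12), so a normal is n = UV × UW = (0, -72, 108).
Then n·(-15, 7, 9) - 360 = 108.
|n| = √(0 + 5184 + 11664) = 36√13, so the distance is |108|/(36√13) = 3√13/13.

3√13/13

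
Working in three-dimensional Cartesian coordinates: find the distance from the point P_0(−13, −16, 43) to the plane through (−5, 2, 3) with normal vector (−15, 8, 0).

24/17

The plane has equation n·(r − (−5, 2, 3)) = 0, i.e. n·r = 91.
n = (−15, 8, 0); n·P − 91 = -24; |n| = 17; distance = 24/17.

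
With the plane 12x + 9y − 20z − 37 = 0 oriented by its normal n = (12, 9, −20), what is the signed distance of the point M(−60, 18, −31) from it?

n·M − 37 = 25.
|n| = 25, so the signed distance is 25/25 = 1.

1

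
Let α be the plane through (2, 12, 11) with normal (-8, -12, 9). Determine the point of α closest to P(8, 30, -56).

(-16, -6, -29)

n = (-8, -12, 9), |n|² = 289, and n·P − (-61) = -867.
t = -867/289 = -3, so the foot is P − t·n = (8, 30, -56) − (-3)·(-8, -12, 9) = (-16, -6, -29).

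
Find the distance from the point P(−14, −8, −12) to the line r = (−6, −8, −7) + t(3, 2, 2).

Direction vector d = (3, 2, 2).
AP = (−8, 0, −5), and AP × d = (10, 1, −16).
|AP × d|² = 357 and |d|² = 17, so the distance is √(357/17) = √21.

√21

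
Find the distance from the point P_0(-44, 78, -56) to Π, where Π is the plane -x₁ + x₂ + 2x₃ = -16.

26/√6

d = |(-1)·(-44) + 1·78 + 2·(-56) − (-16)| / √(1 + 1 + 4) = |26| / √6 = 26/√6.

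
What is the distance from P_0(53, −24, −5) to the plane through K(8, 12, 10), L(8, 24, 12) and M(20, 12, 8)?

9√38/38

KL = (0, 12, 2) and KM = (12, 0, −2), so a normal is n = KL × KM = (−24, 24, −144).
d = |(-24)·53 + 24·(-24) + (-144)·(-5) − (-1344)| / √(576 + 576 + 20736) = |216| / (24√38) = 9√38/38.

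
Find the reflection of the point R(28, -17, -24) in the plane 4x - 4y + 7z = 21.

n = (4, -4, 7), |n|² = 81, n·R − 21 = -9, so t = -9/81 = -1/9.
Foot F = R − (-1/9)·n = (256/9, -157/9, -209/9); the reflection is 2F − R = (260/9, -161/9, -202/9).

(260/9, -161/9, -202/9)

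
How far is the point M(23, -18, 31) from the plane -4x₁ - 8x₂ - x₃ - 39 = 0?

n = (-4, -8, -1); n·P − 39 = -18; |n| = 9; distance = 18/9 = 2.

2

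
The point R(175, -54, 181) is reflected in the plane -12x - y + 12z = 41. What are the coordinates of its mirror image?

(3095/17, -908/17, 2957/17)

n = (-12, -1, 12), |n|² = 289, n·R − 41 = 85, so t = 85/289 = 5/17.
Foot F = R − (5/17)·n = (3035/17, -913/17, 3017/17); the reflection is 2F − R = (3095/17, -908/17, 2957/17).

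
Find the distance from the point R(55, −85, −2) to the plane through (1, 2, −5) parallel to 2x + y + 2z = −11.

Parallel planes share the normal n = (2, 1, 2); since (1, 2, −5) lies on the plane, its equation is 2x + y + 2z = -6.
Then n·(55, −85, −2) − (−6) = 27.
|n| = √(4 + 1 + 4) = 3, so the distance is |27|/3 = 9.

9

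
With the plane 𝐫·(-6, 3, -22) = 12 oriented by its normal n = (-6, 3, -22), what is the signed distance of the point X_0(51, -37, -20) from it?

11/23

n·X_0 − 12 = 11.
|n| = 23, so the signed distance is 11/23.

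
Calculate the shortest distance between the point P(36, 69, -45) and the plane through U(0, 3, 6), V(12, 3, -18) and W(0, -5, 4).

2

UV = (12, 0, -24) and UW = (0, -8, -2), so a normal is n = UV × UW = (-192, 24, -96).
d = |(-192)·36 + 24·69 + (-96)·(-45) − (-504)| / √(36864 + 576 + 9216) = |-432| / 216 = 2.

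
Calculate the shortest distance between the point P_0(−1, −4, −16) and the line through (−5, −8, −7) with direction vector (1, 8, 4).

Direction vector d = (1, 8, 4).
AP = (4, 4, −9), and AP × d = (88, −25, 28).
|AP × d|² = 9153 and |d|² = 81, so the distance is √(9153/81) = √113.

√113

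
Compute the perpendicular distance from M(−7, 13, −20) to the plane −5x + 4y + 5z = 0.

d = |(-5)·(-7) + 4·13 + 5·(-20) − 0| / √(25 + 16 + 25) = |-13| / √66 = 13√66/66.

13√66/66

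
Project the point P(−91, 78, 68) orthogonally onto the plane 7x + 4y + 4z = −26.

The perpendicular from P has direction n = (7, 4, 4): r = (−91, 78, 68) + λ(7, 4, 4).
Substitute into the plane: n·(P + λn) = -26 gives -53 + 81λ = -26, so λ = 1/3.
Foot = (−91, 78, 68) + (1/3)·(7, 4, 4) = (−266/3, 238/3, 208/3).

(-266/3, 238/3, 208/3)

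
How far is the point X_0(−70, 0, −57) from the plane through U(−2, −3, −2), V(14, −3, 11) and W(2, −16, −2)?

UV = (16, 0, 13) and UW = (4, −13, 0), so a normal is n = UV × UW = (169, 52, −208).
Then n·(−70, 0, −57) − (−78) = 104.
|n| = √(28561 + 2704 + 43264) = 273, so the distance is |104|/273 = 8/21.

8/21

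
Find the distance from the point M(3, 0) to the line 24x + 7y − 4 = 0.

68/25

The normal to the line is n = (24, 7) with |n| = 25.
|n·M − 4| = |72 − 4| = 68, so the distance is 68/25.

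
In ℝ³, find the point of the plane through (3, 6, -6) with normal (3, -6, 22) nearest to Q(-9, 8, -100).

(3, -16, -12)

The perpendicular from Q has direction n = (3, -6, 22): r = (-9, 8, -100) + t(3, -6, 22).
Substitute into the plane: n·(Q + tn) = -159 gives -2275 + 529t = -159, so t = 4.
Foot = (-9, 8, -100) + 4·(3, -6, 22) = (3, -16, -12).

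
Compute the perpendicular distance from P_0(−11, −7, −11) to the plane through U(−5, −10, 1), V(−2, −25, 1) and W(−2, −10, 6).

9√35/35

UV = (3, −15, 0) and UW = (3, 0, 5), so a normal is n = UV × UW = (−75, −15, 45).
Then n·(−11, −7, −11) − 570 = −135.
|n| = √(5625 + 225 + 2025) = 15√35, so the distance is |-135|/(15√35) = 9√35/35.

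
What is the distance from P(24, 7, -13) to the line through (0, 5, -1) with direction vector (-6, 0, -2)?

2√91

Direction vector d = (-6, 0, -2).
AP = (24, 2, -12); AP·d = -120, |AP|² = 724, |d|² = 40.
distance² = |AP|² − (AP·d)²/|d|² = 724 − 14400/40 = 364, so the distance is 2√91.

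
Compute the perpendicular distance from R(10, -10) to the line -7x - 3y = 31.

71√58/58

d = |(-7)·10 + (-3)·(-10) − 31| / √(49 + 9) = |-71|/√58 = 71/√58.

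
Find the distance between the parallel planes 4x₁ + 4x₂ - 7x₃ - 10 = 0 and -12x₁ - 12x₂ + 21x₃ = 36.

Divide the second equation by -3 to match normals: 4x₁ + 4x₂ - 7x₃ = -12.
Both planes have normal n = (4, 4, -7), |n| = 9. Any point on the first plane is at distance |(-12) − 10|/|n| = 22/9 from the second.

22/9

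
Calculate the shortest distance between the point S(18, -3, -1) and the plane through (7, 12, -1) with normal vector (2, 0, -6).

11/√10

The plane has equation n·(r − (7, 12, -1)) = 0, i.e. n·r = 20.
d = |2·18 + (-6)·(-1) − 20| / √(4 + 0 + 36) = |22| / (2√10) = 11√10/10.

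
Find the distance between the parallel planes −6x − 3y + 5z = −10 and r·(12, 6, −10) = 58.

Divide the second equation by -2 to match normals: −6x − 3y + 5z = -29.
Both planes have normal n = (−6, −3, 5), |n| = √70. Any point on the first plane is at distance |(-29) − (-10)|/|n| = 19/√70 = 19√70/70 from the second.

19/√70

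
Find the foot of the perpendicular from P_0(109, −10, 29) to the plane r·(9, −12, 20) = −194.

(82, 26, -31)

n = (9, −12, 20), |n|² = 625, and n·P_0 − (-194) = 1875.
t = 1875/625 = 3, so the foot is P_0 − t·n = (109, −10, 29) − 3·(9, −12, 20) = (82, 26, −31).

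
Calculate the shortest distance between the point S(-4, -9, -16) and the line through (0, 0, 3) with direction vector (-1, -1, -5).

√26

Direction vector d = (-1, -1, -5).
AP = (-4, -9, -19); AP·d = 108, |AP|² = 458, |d|² = 27.
distance² = |AP|² − (AP·d)²/|d|² = 458 − 11664/27 = 26, so the distance is √26.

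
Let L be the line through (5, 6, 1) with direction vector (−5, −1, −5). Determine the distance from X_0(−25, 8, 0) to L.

√446

Direction vector d = (−5, −1, −5).
AP = (−30, 2, −1), and AP × d = (−11, −145, 40).
|AP × d|² = 22746 and |d|² = 51, so the distance is √(22746/51) = √446.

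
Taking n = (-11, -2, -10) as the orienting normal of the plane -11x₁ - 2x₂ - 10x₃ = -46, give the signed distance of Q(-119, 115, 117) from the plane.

n·Q − (-46) = -45.
|n| = 15, so the signed distance is -45/15 = -3.

-3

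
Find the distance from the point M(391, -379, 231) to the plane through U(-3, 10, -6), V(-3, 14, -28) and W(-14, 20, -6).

9

UV = (0, 4, -22) and UW = (-11, 10, 0), so a normal is n = UV × UW = (220, 242, 44).
Then n·(391, -379, 231) - 1496 = 2970.
|n| = √(48400 + 58564 + 1936) = 330, so the distance is |2970|/330 = 9.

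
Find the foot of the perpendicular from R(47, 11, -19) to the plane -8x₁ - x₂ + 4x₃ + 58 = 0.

(7, 6, 1)

n = (-8, -1, 4), |n|² = 81, and n·R − (-58) = -405.
t = -405/81 = -5, so the foot is R − t·n = (47, 11, -19) − (-5)·(-8, -1, 4) = (7, 6, 1).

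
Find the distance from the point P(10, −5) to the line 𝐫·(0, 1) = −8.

d = |0·10 + 1·(-5) − (-8)| / √(0 + 1) = |3|/1 = 3.

3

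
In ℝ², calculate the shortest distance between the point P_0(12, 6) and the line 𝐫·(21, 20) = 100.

272/29

The normal to the line is n = (21, 20) with |n| = 29.
|n·P_0 − 100| = |372 − 100| = 272, so the distance is 272/29.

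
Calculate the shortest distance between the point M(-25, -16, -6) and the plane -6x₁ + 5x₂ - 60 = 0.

d = |(-6)·(-25) + 5·(-16) − 60| / √(36 + 25 + 0) = |10| / √61 = 10/√61.

10/√61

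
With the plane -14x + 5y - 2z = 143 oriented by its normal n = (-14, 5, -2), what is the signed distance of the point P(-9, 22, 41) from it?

11/15

n·P − 143 = 11.
|n| = 15, so the signed distance is 11/15.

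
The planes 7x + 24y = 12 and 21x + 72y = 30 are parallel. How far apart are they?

Divide the second equation by 3 to match normals: 7x + 24y = 10.
With common normal n = (7, 24, 0) (|n| = 25), the distance is |12 − 10|/|n| = 2/25.

2/25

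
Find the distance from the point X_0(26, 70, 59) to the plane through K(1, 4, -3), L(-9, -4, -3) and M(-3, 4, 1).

KL = (-10, -8, 0) and KM = (-4, 0, 4), so a normal is n = KL × KM = (-32, 40, -32).
Then n·(26, 70, 59) - 224 = -144.
|n| = √(1024 + 1600 + 1024) = 8√57, so the distance is |-144|/(8√57) = 6√57/19.

6√57/19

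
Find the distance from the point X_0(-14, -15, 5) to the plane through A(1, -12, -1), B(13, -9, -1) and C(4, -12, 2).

AB = (12, 3, 0) and AC = (3, 0, 3), so a normal is n = AB × AC = (9, -36, -9).
Then n·(-14, -15, 5) - 450 = -81.
|n| = √(81 + 1296 + 81) = 27√2, so the distance is |-81|/(27√2) = 3√2/2.

3√2/2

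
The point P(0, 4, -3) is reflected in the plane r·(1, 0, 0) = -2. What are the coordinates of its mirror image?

(-4, 4, -3)

With n = (1, 0, 0), the signed offset is (n·P − (-2))/|n|² = 2/1 = 2.
P' = P − 2t·n = (0, 4, -3) − 4·(1, 0, 0) = (-4, 4, -3).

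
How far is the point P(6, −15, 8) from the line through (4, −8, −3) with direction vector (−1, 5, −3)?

√34

Direction vector d = (−1, 5, −3).
AP = (2, −7, 11), and AP × d = (−34, −5, 3).
|AP × d|² = 1190 and |d|² = 35, so the distance is √(1190/35) = √34.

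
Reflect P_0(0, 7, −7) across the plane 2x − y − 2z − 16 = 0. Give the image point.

(4, 5, -11)

n = (2, −1, −2), |n|² = 9, n·P_0 − 16 = -9, so t = -9/9 = -1.
Foot F = P_0 − (-1)·n = (2, 6, −9); the reflection is 2F − P_0 = (4, 5, −11).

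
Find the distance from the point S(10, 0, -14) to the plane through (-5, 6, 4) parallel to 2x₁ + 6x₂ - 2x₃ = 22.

Parallel planes share the normal n = (2, 6, -2); since (-5, 6, 4) lies on the plane, its equation is 2x₁ + 6x₂ - 2x₃ = 18.
Then n·(10, 0, -14) - 18 = 30.
|n| = √(4 + 36 + 4) = 2√11, so the distance is |30|/(2√11) = 15/√11.

15/√11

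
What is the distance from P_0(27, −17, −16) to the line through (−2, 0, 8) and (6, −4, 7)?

√410

A direction vector is d = (8, −4, −1).
AP = (29, −17, −24); AP·d = 324, |AP|² = 1706, |d|² = 81.
distance² = |AP|² − (AP·d)²/|d|² = 1706 − 104976/81 = 410, so the distance is √410.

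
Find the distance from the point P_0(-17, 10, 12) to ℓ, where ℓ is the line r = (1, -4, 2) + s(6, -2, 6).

4√34

Direction vector d = (6, -2, 6).
AP = (-18, 14, 10), and AP × d = (104, 168, -48).
|AP × d|² = 41344 and |d|² = 76, so the distance is √(41344/76) = √544 = 4√34.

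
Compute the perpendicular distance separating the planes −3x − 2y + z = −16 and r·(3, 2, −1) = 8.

4√14/7

Divide the second equation by -1 to match normals: −3x − 2y + z = -8.
Both planes have normal n = (−3, −2, 1), |n| = √14. Any point on the first plane is at distance |(-8) − (-16)|/|n| = 8/√14 = 4√14/7 from the second.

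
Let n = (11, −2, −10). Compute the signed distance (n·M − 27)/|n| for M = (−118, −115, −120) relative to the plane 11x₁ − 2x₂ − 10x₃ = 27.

n·M − 27 = 105.
|n| = 15, so the signed distance is 105/15 = 7.

7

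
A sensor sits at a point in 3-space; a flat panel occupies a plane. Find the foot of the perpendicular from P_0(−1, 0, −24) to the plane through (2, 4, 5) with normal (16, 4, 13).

(15, 4, -11)

n = (16, 4, 13), |n|² = 441, and n·P_0 − 113 = -441.
t = -441/441 = -1, so the foot is P_0 − t·n = (−1, 0, −24) − (-1)·(16, 4, 13) = (15, 4, −11).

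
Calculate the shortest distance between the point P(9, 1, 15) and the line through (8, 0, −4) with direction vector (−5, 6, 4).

Direction vector d = (−5, 6, 4).
AP = (1, 1, 19); AP·d = 77, |AP|² = 363, |d|² = 77.
distance² = |AP|² − (AP·d)²/|d|² = 363 − 5929/77 = 286, so the distance is √286.

√286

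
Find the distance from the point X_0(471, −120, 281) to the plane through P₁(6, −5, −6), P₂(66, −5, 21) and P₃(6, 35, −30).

7

P₁P₂ = (60, 0, 27) and P₁P₃ = (0, 40, −24), so a normal is n = P₁P₂ × P₁P₃ = (−1080, 1440, 2400).
n = (−1080, 1440, 2400); n·P − (-28080) = 21000; |n| = 3000; distance = 21000/3000 = 7.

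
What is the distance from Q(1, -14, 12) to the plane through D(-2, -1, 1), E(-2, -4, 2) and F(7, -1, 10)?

DE = (0, -3, 1) and DF = (9, 0, 9), so a normal is n = DE × DF = (-27, 9, 27).
d = |(-27)·1 + 9·(-14) + 27·12 − 72| / √(729 + 81 + 729) = |99| / (9√19) = 11√19/19.

11/√19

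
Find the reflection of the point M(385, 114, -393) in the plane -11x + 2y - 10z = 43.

n = (-11, 2, -10), |n|² = 225, n·M − 43 = -120, so t = -120/225 = -8/15.
Foot F = M − (-8/15)·n = (5687/15, 1726/15, -1195/3); the reflection is 2F − M = (5599/15, 1742/15, -1211/3).

(5599/15, 1742/15, -1211/3)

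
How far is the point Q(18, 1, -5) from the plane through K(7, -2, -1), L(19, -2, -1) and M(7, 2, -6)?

1/√41

KL = (12, 0, 0) and KM = (0, 4, -5), so a normal is n = KL × KM = (0, 60, 48).
Then n·(18, 1, -5) - (-168) = -12.
|n| = √(0 + 3600 + 2304) = 12√41, so the distance is |-12|/(12√41) = 1/√41.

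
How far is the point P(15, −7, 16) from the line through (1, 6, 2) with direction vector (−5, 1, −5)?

√102

Direction vector d = (−5, 1, −5).
AP = (14, −13, 14), and AP × d = (51, 0, −51).
|AP × d|² = 5202 and |d|² = 51, so the distance is √(5202/51) = √102.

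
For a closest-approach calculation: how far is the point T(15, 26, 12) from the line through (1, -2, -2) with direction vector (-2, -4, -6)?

Direction vector d = (-2, -4, -6).
AP = (14, 28, 14); AP·d = -224, |AP|² = 1176, |d|² = 56.
distance² = |AP|² − (AP·d)²/|d|² = 1176 − 50176/56 = 280, so the distance is 2√70.

2√70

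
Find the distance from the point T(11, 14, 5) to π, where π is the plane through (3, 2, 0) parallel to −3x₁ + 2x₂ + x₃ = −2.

Parallel planes share the normal n = (−3, 2, 1); since (3, 2, 0) lies on the plane, its equation is −3x₁ + 2x₂ + x₃ = -5.
n = (−3, 2, 1); n·P − (-5) = 5; |n| = √14; distance = 5/√14.

5/√14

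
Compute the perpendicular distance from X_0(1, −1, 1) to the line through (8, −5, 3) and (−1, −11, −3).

A direction vector is d = (−9, −6, −6).
AP = (−7, 4, −2), and AP × d = (−36, −24, 78).
|AP × d|² = 7956 and |d|² = 153, so the distance is √(7956/153) = √52 = 2√13.

2√13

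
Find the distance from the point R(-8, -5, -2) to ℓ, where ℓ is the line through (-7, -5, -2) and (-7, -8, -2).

A direction vector is d = (0, -3, 0).
AP = (-1, 0, 0); AP·d = 0, |AP|² = 1, |d|² = 9.
distance² = |AP|² − (AP·d)²/|d|² = 1 − 0/9 = 1, so the distance is 1.

1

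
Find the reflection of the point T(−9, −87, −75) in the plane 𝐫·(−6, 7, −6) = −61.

(-147/11, -901/11, -873/11)

With n = (−6, 7, −6), the signed offset is (n·T − (-61))/|n|² = -44/121 = -4/11.
T' = T − 2t·n = (−9, −87, −75) − (-8/11)·(−6, 7, −6) = (−147/11, −901/11, −873/11).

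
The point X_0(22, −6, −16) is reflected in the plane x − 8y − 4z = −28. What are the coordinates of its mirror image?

With n = (1, −8, −4), the signed offset is (n·X_0 − (-28))/|n|² = 162/81 = 2.
X_0' = X_0 − 2t·n = (22, −6, −16) − 4·(1, −8, −4) = (18, 26, 0).

(18, 26, 0)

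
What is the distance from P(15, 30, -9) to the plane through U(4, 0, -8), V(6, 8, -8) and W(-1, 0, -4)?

3√42/14

UV = (2, 8, 0) and UW = (-5, 0, 4), so a normal is n = UV × UW = (32, -8, 40).
d = |32·15 + (-8)·30 + 40·(-9) − (-192)| / √(1024 + 64 + 1600) = |72| / (8√42) = 3√42/14.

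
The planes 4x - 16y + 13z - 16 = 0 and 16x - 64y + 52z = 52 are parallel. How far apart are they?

Divide the second equation by 4 to match normals: 4x - 16y + 13z = 13.
With common normal n = (4, -16, 13) (|n| = 21), the distance is |16 − 13|/|n| = 3/21 = 1/7.

1/7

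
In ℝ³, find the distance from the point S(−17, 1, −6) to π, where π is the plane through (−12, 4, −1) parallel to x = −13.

Parallel planes share the normal n = (1, 0, 0); since (−12, 4, −1) lies on the plane, its equation is x = -12.
d = |1·(-17) − (-12)| / √(1 + 0 + 0) = |-5| / 1 = 5.

5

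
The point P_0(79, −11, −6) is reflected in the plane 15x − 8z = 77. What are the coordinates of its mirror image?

(-41, -11, 58)

n = (15, 0, −8), |n|² = 289, n·P_0 − 77 = 1156, so t = 1156/289 = 4.
Foot F = P_0 − 4·n = (19, −11, 26); the reflection is 2F − P_0 = (−41, −11, 58).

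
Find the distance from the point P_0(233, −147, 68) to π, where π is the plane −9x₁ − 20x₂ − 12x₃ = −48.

n = (−9, −20, −12); n·P − (-48) = 75; |n| = 25; distance = 75/25 = 3.

3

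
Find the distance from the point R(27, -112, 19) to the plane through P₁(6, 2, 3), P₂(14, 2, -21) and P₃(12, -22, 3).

2

P₁P₂ = (8, 0, -24) and P₁P₃ = (6, -24, 0), so a normal is n = P₁P₂ × P₁P₃ = (-576, -144, -192).
Then n·(27, -112, 19) - (-4320) = 1248.
|n| = √(331776 + 20736 + 36864) = 624, so the distance is |1248|/624 = 2.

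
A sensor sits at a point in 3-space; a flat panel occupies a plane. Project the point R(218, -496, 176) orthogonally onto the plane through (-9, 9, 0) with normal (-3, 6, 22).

(5035/23, -11450/23, 3894/23)

The perpendicular from R has direction n = (-3, 6, 22): r = (218, -496, 176) + μ(-3, 6, 22).
Substitute into the plane: n·(R + μn) = 81 gives 242 + 529μ = 81, so μ = -7/23.
Foot = (218, -496, 176) + (-7/23)·(-3, 6, 22) = (5035/23, -11450/23, 3894/23).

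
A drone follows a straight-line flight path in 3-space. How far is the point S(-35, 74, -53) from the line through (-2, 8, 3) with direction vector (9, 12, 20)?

6√221

Direction vector d = (9, 12, 20).
AP = (-33, 66, -56); AP·d = -625, |AP|² = 8581, |d|² = 625.
distance² = |AP|² − (AP·d)²/|d|² = 8581 − 390625/625 = 7956, so the distance is 6√221.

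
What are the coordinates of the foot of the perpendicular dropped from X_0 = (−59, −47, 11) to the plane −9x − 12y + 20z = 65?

The perpendicular from X_0 has direction n = (−9, −12, 20): r = (−59, −47, 11) + λ(−9, −12, 20).
Substitute into the plane: n·(X_0 + λn) = 65 gives 1315 + 625λ = 65, so λ = -2.
Foot = (−59, −47, 11) + (-2)·(−9, −12, 20) = (−41, −23, −29).

(-41, -23, -29)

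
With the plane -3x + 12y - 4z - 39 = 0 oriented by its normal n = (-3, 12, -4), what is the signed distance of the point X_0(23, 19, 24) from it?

24/13

n·X_0 − 39 = 24.
|n| = 13, so the signed distance is 24/13.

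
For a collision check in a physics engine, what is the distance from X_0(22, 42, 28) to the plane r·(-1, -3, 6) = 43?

Normal vector n = (-1, -3, 6), and n·(22, 42, 28) - 43 = -23.
|n| = √(1 + 9 + 36) = √46, so the distance is |-23|/√46 = √46/2.

23/√46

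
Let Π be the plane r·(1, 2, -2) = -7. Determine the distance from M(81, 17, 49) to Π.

d = |1·81 + 2·17 + (-2)·49 − (-7)| / √(1 + 4 + 4) = |24| / 3 = 8.

8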